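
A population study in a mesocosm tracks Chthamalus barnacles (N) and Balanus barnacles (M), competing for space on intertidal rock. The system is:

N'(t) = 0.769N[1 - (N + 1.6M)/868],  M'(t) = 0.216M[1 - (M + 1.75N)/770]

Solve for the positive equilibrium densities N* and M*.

Setting both brackets to zero gives the nullclines N + 1.6M = 868 and 1.75N + M = 770.
Substituting M = 770 - 1.75N into the first: N(1 - 1.6·1.75) = 868 - 1.6·770.
So N* = -364/-1.8 = 202, and then M* = 770 - 1.75·202 = 416.

N* ≈ 202, M* ≈ 416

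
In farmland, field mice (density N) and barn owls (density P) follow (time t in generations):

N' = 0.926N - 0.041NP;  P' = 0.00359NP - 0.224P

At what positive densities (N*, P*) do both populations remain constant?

Set dP/dt = 0 with P > 0: 0.00359N - 0.224 = 0, so N* = 0.224/0.00359 = 62.4.
Set dN/dt = 0 with N > 0: 0.926 - 0.041P = 0, so P* = 0.926/0.041 = 22.6.

N* ≈ 62.4, P* ≈ 22.6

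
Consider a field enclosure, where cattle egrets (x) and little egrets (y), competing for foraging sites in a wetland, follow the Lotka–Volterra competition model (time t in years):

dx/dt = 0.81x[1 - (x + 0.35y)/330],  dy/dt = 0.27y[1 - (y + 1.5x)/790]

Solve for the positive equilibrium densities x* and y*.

x* ≈ 113, y* ≈ 621

Setting both brackets to zero gives the nullclines x + 0.35y = 330 and 1.5x + y = 790.
Substituting y = 790 - 1.5x into the first: x(1 - 0.35·1.5) = 330 - 0.35·790.
So x* = 53.5/0.475 = 113, and then y* = 790 - 1.5·113 = 621.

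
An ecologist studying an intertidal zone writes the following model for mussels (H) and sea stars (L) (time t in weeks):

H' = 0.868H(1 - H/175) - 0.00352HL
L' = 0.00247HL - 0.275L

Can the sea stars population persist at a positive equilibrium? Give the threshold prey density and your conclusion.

The predator equation gives dL/dt > 0 only when H > 0.275/0.00247 = 111.
Without the predator, H → K = 175. Since 175 > 111, the predator can invade and persist.

Threshold H = 111; K > 111, so yes, the predator persists.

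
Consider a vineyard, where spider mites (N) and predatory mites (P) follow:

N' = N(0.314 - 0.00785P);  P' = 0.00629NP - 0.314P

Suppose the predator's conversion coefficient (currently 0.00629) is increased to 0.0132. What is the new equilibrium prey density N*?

N* ≈ 23.8

At the interior fixed point, setting dP/dt = 0 with P > 0 fixes N* = (predator death rate)/(NP coefficient) — independent of the other coefficients.
With the change, N* = 0.314/0.0132 = 23.8; it falls from 49.9.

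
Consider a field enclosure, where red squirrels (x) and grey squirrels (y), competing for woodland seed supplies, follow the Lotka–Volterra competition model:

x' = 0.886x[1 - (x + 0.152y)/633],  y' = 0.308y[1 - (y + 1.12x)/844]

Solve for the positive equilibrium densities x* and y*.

Setting both brackets to zero gives the nullclines x + 0.152y = 633 and 1.12x + y = 844.
Substituting y = 844 - 1.12x into the first: x(1 - 0.152·1.12) = 633 - 0.152·844.
So x* = 505/0.83 = 608, and then y* = 844 - 1.12·608 = 163.

x* ≈ 608, y* ≈ 163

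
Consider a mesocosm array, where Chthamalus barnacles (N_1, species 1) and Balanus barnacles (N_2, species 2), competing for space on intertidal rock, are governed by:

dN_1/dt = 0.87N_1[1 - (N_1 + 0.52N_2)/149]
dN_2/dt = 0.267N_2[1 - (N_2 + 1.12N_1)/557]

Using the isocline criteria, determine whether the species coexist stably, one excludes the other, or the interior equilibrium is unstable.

species 2 excludes species 1

Compare the nullcline intercepts: K1/α12 = 149/0.52 = 287 < K2 = 557; K2/α21 = 557/1.12 = 497 > K1 = 149.
Since the inequalities point opposite ways, species 2 can invade but species 1 cannot.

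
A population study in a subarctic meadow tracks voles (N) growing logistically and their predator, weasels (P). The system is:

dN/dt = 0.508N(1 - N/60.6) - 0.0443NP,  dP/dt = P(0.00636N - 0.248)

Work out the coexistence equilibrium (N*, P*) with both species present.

From dP/dt = 0 with P > 0: 0.00636N* = 0.248, so N* = 39.
Substitute into dN/dt = 0: 0.508(1 - 39/60.6) = 0.0443P*.
The bracket is 0.357, giving P* = 0.181/0.0443 = 4.09.

N* ≈ 39, P* ≈ 4.09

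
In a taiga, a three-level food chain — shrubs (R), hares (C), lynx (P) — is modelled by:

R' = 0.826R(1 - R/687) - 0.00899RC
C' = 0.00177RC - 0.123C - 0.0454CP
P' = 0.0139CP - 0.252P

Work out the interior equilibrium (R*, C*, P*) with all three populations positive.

From dP/dt = 0: 0.0139C* = 0.252, so C* = 18.1.
From dR/dt = 0: 0.826(1 - R*/687) = 0.00899·18.1, giving R* = 687·(1 - 0.197) = 551.
From dC/dt = 0: 0.00177·551 - 0.123 = 0.0454P*, so P* = 0.853/0.0454 = 18.8.

R* ≈ 551, C* ≈ 18.1, P* ≈ 18.8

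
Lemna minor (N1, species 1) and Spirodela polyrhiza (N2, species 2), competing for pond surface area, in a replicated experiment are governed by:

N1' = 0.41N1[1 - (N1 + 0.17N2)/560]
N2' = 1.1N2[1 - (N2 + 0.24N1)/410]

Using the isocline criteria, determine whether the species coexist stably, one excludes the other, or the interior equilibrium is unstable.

Compare the nullcline intercepts: K1/α12 = 560/0.17 = 3290 > K2 = 410; K2/α21 = 410/0.24 = 1710 > K1 = 560.
Since both inequalities hold, each species can invade when rare, so the interior equilibrium is stable.

stable coexistence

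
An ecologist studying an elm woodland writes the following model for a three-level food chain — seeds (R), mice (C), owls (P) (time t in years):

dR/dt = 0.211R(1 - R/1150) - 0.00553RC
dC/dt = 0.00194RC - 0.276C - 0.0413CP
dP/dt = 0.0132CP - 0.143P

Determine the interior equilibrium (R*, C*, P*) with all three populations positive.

R* ≈ 823, C* ≈ 10.8, P* ≈ 32

From dP/dt = 0: 0.0132C* = 0.143, so C* = 10.8.
From dR/dt = 0: 0.211(1 - R*/1150) = 0.00553·10.8, giving R* = 1150·(1 - 0.284) = 823.
From dC/dt = 0: 0.00194·823 - 0.276 = 0.0413P*, so P* = 1.32/0.0413 = 32.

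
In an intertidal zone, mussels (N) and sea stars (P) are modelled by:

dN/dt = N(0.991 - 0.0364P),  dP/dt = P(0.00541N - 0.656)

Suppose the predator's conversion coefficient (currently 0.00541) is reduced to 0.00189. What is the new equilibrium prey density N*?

At the interior fixed point, setting dP/dt = 0 with P > 0 fixes N* = (predator death rate)/(NP coefficient) — independent of the other coefficients.
With the change, N* = 0.656/0.00189 = 347; it rises from 121.

N* ≈ 347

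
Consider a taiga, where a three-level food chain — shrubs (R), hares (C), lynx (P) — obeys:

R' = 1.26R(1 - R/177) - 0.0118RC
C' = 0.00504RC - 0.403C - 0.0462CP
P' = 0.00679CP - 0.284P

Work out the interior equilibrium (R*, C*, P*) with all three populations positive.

R* ≈ 108, C* ≈ 41.8, P* ≈ 3.02

From dP/dt = 0: 0.00679C* = 0.284, so C* = 41.8.
From dR/dt = 0: 1.26(1 - R*/177) = 0.0118·41.8, giving R* = 177·(1 - 0.392) = 108.
From dC/dt = 0: 0.00504·108 - 0.403 = 0.0462P*, so P* = 0.14/0.0462 = 3.02.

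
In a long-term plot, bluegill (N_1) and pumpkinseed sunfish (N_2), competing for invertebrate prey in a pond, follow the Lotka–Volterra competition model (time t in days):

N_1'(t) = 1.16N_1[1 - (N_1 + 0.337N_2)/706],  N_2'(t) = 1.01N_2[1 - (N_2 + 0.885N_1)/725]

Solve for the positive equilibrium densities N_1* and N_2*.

N_1* ≈ 658, N_2* ≈ 143

Setting both brackets to zero gives the nullclines N_1 + 0.337N_2 = 706 and 0.885N_1 + N_2 = 725.
Substituting N_2 = 725 - 0.885N_1 into the first: N_1(1 - 0.337·0.885) = 706 - 0.337·725.
So N_1* = 462/0.702 = 658, and then N_2* = 725 - 0.885·658 = 143.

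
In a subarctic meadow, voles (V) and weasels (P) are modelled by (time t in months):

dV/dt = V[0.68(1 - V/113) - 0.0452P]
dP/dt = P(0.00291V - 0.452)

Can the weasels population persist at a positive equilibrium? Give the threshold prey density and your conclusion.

The predator equation gives dP/dt > 0 only when V > 0.452/0.00291 = 155.
Without the predator, V → K = 113. Since 113 < 155, the predator cannot invade.

Threshold V = 155; K < 155, so no, the predator goes extinct.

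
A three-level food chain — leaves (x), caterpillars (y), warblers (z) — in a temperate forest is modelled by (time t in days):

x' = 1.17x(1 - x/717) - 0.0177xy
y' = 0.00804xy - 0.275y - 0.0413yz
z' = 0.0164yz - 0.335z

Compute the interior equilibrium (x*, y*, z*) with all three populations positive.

x* ≈ 495, y* ≈ 20.4, z* ≈ 89.8

From dz/dt = 0: 0.0164y* = 0.335, so y* = 20.4.
From dx/dt = 0: 1.17(1 - x*/717) = 0.0177·20.4, giving x* = 717·(1 - 0.309) = 495.
From dy/dt = 0: 0.00804·495 - 0.275 = 0.0413z*, so z* = 3.71/0.0413 = 89.8.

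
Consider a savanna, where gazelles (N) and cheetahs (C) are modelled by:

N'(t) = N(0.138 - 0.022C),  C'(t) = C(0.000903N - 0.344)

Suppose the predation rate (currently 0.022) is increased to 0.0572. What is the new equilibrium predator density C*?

At the interior fixed point, setting dN/dt = 0 with N > 0 fixes C* = (prey growth rate)/(NC coefficient) — independent of the other coefficients.
With the change, C* = 0.138/0.0572 = 2.41; it falls from 6.27.

C* ≈ 2.41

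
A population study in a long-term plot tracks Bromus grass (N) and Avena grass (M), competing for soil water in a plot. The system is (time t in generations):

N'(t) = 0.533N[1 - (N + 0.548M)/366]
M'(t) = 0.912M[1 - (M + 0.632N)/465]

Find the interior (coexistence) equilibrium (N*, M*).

N* ≈ 170, M* ≈ 358

Setting both brackets to zero gives the nullclines N + 0.548M = 366 and 0.632N + M = 465.
Substituting M = 465 - 0.632N into the first: N(1 - 0.548·0.632) = 366 - 0.548·465.
So N* = 111/0.654 = 170, and then M* = 465 - 0.632·170 = 358.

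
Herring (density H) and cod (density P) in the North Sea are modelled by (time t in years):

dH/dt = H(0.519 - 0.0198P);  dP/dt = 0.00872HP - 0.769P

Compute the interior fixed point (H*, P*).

H* ≈ 88.2, P* ≈ 26.2

Set dP/dt = 0 with P > 0: 0.00872H - 0.769 = 0, so H* = 0.769/0.00872 = 88.2.
Set dH/dt = 0 with H > 0: 0.519 - 0.0198P = 0, so P* = 0.519/0.0198 = 26.2.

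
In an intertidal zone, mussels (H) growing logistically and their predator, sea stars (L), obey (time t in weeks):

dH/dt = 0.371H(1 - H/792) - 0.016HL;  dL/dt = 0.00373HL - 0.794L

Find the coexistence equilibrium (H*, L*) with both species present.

From dL/dt = 0 with L > 0: 0.00373H* = 0.794, so H* = 213.
Substitute into dH/dt = 0: 0.371(1 - 213/792) = 0.016L*.
The bracket is 0.731, giving L* = 0.271/0.016 = 17.

H* ≈ 213, L* ≈ 17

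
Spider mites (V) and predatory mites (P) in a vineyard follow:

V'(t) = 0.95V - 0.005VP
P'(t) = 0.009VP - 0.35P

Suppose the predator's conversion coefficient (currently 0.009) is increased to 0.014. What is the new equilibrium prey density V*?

V* ≈ 25

At the interior fixed point, setting dP/dt = 0 with P > 0 fixes V* = (predator death rate)/(VP coefficient) — independent of the other coefficients.
With the change, V* = 0.35/0.014 = 25; it falls from 38.9.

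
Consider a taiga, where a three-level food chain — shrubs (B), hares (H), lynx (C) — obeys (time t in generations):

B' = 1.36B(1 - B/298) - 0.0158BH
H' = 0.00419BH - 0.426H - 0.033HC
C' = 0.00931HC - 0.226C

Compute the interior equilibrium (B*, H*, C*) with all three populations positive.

B* ≈ 214, H* ≈ 24.3, C* ≈ 14.3

From dC/dt = 0: 0.00931H* = 0.226, so H* = 24.3.
From dB/dt = 0: 1.36(1 - B*/298) = 0.0158·24.3, giving B* = 298·(1 - 0.282) = 214.
From dH/dt = 0: 0.00419·214 - 0.426 = 0.033C*, so C* = 0.47/0.033 = 14.3.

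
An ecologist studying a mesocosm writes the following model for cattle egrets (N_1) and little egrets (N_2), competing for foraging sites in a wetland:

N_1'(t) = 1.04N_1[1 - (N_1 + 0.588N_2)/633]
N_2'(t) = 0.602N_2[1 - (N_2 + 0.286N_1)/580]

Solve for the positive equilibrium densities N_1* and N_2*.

N_1* ≈ 351, N_2* ≈ 480

Setting both brackets to zero gives the nullclines N_1 + 0.588N_2 = 633 and 0.286N_1 + N_2 = 580.
Substituting N_2 = 580 - 0.286N_1 into the first: N_1(1 - 0.588·0.286) = 633 - 0.588·580.
So N_1* = 292/0.832 = 351, and then N_2* = 580 - 0.286·351 = 480.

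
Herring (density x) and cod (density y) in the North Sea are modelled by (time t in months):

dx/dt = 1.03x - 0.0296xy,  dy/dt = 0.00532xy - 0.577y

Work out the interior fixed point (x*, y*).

x* ≈ 108, y* ≈ 34.8

Set dy/dt = 0 with y > 0: 0.00532x - 0.577 = 0, so x* = 0.577/0.00532 = 108.
Set dx/dt = 0 with x > 0: 1.03 - 0.0296y = 0, so y* = 1.03/0.0296 = 34.8.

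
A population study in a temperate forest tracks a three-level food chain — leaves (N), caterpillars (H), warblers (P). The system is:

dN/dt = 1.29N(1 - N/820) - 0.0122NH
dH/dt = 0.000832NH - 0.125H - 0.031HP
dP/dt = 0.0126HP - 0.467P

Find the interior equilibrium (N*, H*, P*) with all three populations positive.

From dP/dt = 0: 0.0126H* = 0.467, so H* = 37.1.
From dN/dt = 0: 1.29(1 - N*/820) = 0.0122·37.1, giving N* = 820·(1 - 0.351) = 533.
From dH/dt = 0: 0.000832·533 - 0.125 = 0.031P*, so P* = 0.318/0.031 = 10.3.

N* ≈ 533, H* ≈ 37.1, P* ≈ 10.3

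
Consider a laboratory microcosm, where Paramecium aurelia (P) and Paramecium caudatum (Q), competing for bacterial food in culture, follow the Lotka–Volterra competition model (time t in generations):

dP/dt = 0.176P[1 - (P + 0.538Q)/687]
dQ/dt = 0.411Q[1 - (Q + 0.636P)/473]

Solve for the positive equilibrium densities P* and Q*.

P* ≈ 658, Q* ≈ 54.8

Setting both brackets to zero gives the nullclines P + 0.538Q = 687 and 0.636P + Q = 473.
Substituting Q = 473 - 0.636P into the first: P(1 - 0.538·0.636) = 687 - 0.538·473.
So P* = 433/0.658 = 658, and then Q* = 473 - 0.636·658 = 54.8.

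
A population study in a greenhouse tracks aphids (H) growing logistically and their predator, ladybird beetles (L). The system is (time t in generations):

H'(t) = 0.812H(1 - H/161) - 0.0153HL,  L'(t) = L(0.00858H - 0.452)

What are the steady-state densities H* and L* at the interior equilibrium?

H* ≈ 52.7, L* ≈ 35.7

From dL/dt = 0 with L > 0: 0.00858H* = 0.452, so H* = 52.7.
Substitute into dH/dt = 0: 0.812(1 - 52.7/161) = 0.0153L*.
The bracket is 0.673, giving L* = 0.546/0.0153 = 35.7.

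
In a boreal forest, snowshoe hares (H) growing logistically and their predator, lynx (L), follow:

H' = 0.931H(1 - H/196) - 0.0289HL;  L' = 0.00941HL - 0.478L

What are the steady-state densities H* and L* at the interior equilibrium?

H* ≈ 50.8, L* ≈ 23.9

From dL/dt = 0 with L > 0: 0.00941H* = 0.478, so H* = 50.8.
Substitute into dH/dt = 0: 0.931(1 - 50.8/196) = 0.0289L*.
The bracket is 0.741, giving L* = 0.69/0.0289 = 23.9.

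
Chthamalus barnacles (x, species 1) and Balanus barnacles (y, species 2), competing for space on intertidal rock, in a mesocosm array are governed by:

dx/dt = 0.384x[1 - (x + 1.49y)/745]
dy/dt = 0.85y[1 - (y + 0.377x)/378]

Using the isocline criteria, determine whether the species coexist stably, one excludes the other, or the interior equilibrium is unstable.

Compare the nullcline intercepts: K1/α12 = 745/1.49 = 500 > K2 = 378; K2/α21 = 378/0.377 = 1000 > K1 = 745.
Since both inequalities hold, each species can invade when rare, so the interior equilibrium is stable.

stable coexistence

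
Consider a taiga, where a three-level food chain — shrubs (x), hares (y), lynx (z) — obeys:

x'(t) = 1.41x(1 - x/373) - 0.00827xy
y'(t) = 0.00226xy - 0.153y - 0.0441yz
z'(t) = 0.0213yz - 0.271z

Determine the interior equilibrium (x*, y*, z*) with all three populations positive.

x* ≈ 345, y* ≈ 12.7, z* ≈ 14.2

From dz/dt = 0: 0.0213y* = 0.271, so y* = 12.7.
From dx/dt = 0: 1.41(1 - x*/373) = 0.00827·12.7, giving x* = 373·(1 - 0.0746) = 345.
From dy/dt = 0: 0.00226·345 - 0.153 = 0.0441z*, so z* = 0.627/0.0441 = 14.2.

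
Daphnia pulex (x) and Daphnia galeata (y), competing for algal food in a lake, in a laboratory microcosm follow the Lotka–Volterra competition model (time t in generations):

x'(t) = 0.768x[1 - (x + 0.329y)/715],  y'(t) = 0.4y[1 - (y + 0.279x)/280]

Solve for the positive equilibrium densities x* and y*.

x* ≈ 686, y* ≈ 88.7

Setting both brackets to zero gives the nullclines x + 0.329y = 715 and 0.279x + y = 280.
Substituting y = 280 - 0.279x into the first: x(1 - 0.329·0.279) = 715 - 0.329·280.
So x* = 623/0.908 = 686, and then y* = 280 - 0.279·686 = 88.7.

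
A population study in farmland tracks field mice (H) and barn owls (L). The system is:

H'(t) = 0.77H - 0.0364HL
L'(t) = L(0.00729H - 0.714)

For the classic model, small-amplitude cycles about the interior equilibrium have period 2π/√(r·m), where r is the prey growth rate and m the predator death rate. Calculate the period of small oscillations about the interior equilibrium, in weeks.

Here r = 0.77 and m = 0.714, so r·m = 0.55.
ω = √0.55 = 0.741 per week, hence T = 2π/ω ≈ 8.47 weeks.

T ≈ 8.47 weeks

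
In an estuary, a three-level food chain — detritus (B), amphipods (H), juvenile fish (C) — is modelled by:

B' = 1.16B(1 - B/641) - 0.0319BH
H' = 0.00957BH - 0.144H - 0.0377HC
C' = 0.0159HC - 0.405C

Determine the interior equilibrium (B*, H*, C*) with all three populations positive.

From dC/dt = 0: 0.0159H* = 0.405, so H* = 25.5.
From dB/dt = 0: 1.16(1 - B*/641) = 0.0319·25.5, giving B* = 641·(1 - 0.7) = 192.
From dH/dt = 0: 0.00957·192 - 0.144 = 0.0377C*, so C* = 1.69/0.0377 = 44.9.

B* ≈ 192, H* ≈ 25.5, C* ≈ 44.9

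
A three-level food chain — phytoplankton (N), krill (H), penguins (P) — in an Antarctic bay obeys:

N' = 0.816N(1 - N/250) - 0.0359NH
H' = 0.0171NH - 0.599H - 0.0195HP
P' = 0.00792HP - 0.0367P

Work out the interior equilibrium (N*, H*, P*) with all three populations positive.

N* ≈ 199, H* ≈ 4.63, P* ≈ 144

From dP/dt = 0: 0.00792H* = 0.0367, so H* = 4.63.
From dN/dt = 0: 0.816(1 - N*/250) = 0.0359·4.63, giving N* = 250·(1 - 0.204) = 199.
From dH/dt = 0: 0.0171·199 - 0.599 = 0.0195P*, so P* = 2.8/0.0195 = 144.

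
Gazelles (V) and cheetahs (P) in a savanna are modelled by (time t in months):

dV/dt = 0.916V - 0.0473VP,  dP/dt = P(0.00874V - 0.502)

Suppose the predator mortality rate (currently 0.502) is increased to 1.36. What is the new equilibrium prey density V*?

At the interior fixed point, setting dP/dt = 0 with P > 0 fixes V* = (predator death rate)/(VP coefficient) — independent of the other coefficients.
With the change, V* = 1.36/0.00874 = 156; it rises from 57.4.

V* ≈ 156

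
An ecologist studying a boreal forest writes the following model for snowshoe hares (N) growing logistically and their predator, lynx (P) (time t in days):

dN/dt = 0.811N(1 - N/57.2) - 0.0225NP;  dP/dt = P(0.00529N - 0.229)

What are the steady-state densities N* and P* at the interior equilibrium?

N* ≈ 43.3, P* ≈ 8.77

From dP/dt = 0 with P > 0: 0.00529N* = 0.229, so N* = 43.3.
Substitute into dN/dt = 0: 0.811(1 - 43.3/57.2) = 0.0225P*.
The bracket is 0.243, giving P* = 0.197/0.0225 = 8.77.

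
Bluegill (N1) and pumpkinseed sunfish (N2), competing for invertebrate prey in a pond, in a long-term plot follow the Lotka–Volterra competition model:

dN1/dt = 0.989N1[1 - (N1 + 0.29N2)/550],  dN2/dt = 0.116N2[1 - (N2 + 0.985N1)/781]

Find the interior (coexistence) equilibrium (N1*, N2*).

N1* ≈ 453, N2* ≈ 335

Setting both brackets to zero gives the nullclines N1 + 0.29N2 = 550 and 0.985N1 + N2 = 781.
Substituting N2 = 781 - 0.985N1 into the first: N1(1 - 0.29·0.985) = 550 - 0.29·781.
So N1* = 324/0.714 = 453, and then N2* = 781 - 0.985·453 = 335.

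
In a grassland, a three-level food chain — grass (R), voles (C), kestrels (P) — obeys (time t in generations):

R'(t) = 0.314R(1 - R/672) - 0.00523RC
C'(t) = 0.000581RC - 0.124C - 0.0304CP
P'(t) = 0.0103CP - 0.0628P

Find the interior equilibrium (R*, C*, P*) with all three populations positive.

From dP/dt = 0: 0.0103C* = 0.0628, so C* = 6.1.
From dR/dt = 0: 0.314(1 - R*/672) = 0.00523·6.1, giving R* = 672·(1 - 0.102) = 604.
From dC/dt = 0: 0.000581·604 - 0.124 = 0.0304P*, so P* = 0.227/0.0304 = 7.46.

R* ≈ 604, C* ≈ 6.1, P* ≈ 7.46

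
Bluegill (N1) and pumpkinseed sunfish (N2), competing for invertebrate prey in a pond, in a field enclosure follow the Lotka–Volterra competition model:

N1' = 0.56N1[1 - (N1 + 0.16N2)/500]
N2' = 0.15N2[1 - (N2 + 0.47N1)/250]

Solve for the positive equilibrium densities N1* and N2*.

N1* ≈ 497, N2* ≈ 16.2

Setting both brackets to zero gives the nullclines N1 + 0.16N2 = 500 and 0.47N1 + N2 = 250.
Substituting N2 = 250 - 0.47N1 into the first: N1(1 - 0.16·0.47) = 500 - 0.16·250.
So N1* = 460/0.925 = 497, and then N2* = 250 - 0.47·497 = 16.2.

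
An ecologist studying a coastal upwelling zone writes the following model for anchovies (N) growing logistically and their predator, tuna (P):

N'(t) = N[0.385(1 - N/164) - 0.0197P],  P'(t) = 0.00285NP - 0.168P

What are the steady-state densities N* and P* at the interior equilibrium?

From dP/dt = 0 with P > 0: 0.00285N* = 0.168, so N* = 58.9.
Substitute into dN/dt = 0: 0.385(1 - 58.9/164) = 0.0197P*.
The bracket is 0.641, giving P* = 0.247/0.0197 = 12.5.

N* ≈ 58.9, P* ≈ 12.5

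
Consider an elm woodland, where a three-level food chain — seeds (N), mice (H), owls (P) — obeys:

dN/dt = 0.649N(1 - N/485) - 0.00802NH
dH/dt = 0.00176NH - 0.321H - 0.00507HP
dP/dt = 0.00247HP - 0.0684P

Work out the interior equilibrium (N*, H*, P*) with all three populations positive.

From dP/dt = 0: 0.00247H* = 0.0684, so H* = 27.7.
From dN/dt = 0: 0.649(1 - N*/485) = 0.00802·27.7, giving N* = 485·(1 - 0.342) = 319.
From dH/dt = 0: 0.00176·319 - 0.321 = 0.00507P*, so P* = 0.24/0.00507 = 47.4.

N* ≈ 319, H* ≈ 27.7, P* ≈ 47.4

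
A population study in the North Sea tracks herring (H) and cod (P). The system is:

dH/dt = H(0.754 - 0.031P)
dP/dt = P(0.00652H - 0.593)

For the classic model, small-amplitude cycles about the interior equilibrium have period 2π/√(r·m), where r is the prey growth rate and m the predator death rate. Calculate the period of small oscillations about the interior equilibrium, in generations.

Here r = 0.754 and m = 0.593, so r·m = 0.447.
ω = √0.447 = 0.669 per generation, hence T = 2π/ω ≈ 9.4 generations.

T ≈ 9.4 generations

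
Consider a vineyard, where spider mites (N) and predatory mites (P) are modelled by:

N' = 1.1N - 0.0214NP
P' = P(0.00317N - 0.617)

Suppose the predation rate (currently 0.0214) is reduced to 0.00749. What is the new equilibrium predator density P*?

At the interior fixed point, setting dN/dt = 0 with N > 0 fixes P* = (prey growth rate)/(NP coefficient) — independent of the other coefficients.
With the change, P* = 1.1/0.00749 = 147; it rises from 51.4.

P* ≈ 147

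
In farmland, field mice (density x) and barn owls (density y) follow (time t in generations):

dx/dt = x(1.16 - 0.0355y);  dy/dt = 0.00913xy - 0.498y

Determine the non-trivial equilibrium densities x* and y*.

Set dy/dt = 0 with y > 0: 0.00913x - 0.498 = 0, so x* = 0.498/0.00913 = 54.5.
Set dx/dt = 0 with x > 0: 1.16 - 0.0355y = 0, so y* = 1.16/0.0355 = 32.7.

x* ≈ 54.5, y* ≈ 32.7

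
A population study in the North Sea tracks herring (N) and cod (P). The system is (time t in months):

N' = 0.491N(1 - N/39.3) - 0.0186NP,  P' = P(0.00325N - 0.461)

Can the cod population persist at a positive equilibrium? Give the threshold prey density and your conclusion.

Threshold N = 142; K < 142, so no, the predator goes extinct.

The predator equation gives dP/dt > 0 only when N > 0.461/0.00325 = 142.
Without the predator, N → K = 39.3. Since 39.3 < 142, the predator cannot invade.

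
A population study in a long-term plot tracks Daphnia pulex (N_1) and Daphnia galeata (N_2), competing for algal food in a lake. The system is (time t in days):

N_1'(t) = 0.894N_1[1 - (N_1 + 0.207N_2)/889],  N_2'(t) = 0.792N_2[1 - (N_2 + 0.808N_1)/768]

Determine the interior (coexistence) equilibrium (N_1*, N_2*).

Setting both brackets to zero gives the nullclines N_1 + 0.207N_2 = 889 and 0.808N_1 + N_2 = 768.
Substituting N_2 = 768 - 0.808N_1 into the first: N_1(1 - 0.207·0.808) = 889 - 0.207·768.
So N_1* = 730/0.833 = 877, and then N_2* = 768 - 0.808·877 = 59.7.

N_1* ≈ 877, N_2* ≈ 59.7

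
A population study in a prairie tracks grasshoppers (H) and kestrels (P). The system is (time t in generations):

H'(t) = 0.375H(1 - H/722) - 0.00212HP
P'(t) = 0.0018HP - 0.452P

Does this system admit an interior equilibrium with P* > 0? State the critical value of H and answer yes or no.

The predator equation gives dP/dt > 0 only when H > 0.452/0.0018 = 251.
Without the predator, H → K = 722. Since 722 > 251, the predator can invade and persist.

Threshold H = 251; K > 251, so yes, the predator persists.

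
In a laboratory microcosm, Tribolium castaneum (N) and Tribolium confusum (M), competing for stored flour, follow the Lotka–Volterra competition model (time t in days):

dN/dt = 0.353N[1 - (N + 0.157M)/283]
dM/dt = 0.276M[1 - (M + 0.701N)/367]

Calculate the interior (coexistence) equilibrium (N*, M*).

N* ≈ 253, M* ≈ 189

Setting both brackets to zero gives the nullclines N + 0.157M = 283 and 0.701N + M = 367.
Substituting M = 367 - 0.701N into the first: N(1 - 0.157·0.701) = 283 - 0.157·367.
So N* = 225/0.89 = 253, and then M* = 367 - 0.701·253 = 189.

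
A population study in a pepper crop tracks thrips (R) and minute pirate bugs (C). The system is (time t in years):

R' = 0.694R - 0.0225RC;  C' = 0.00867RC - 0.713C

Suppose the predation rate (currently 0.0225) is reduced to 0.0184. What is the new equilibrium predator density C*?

At the interior fixed point, setting dR/dt = 0 with R > 0 fixes C* = (prey growth rate)/(RC coefficient) — independent of the other coefficients.
With the change, C* = 0.694/0.0184 = 37.7; it rises from 30.8.

C* ≈ 37.7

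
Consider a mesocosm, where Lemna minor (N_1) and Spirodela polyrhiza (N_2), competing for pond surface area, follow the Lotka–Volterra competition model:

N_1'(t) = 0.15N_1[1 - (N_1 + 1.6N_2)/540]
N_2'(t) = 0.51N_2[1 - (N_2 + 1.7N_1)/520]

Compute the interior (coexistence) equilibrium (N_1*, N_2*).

Setting both brackets to zero gives the nullclines N_1 + 1.6N_2 = 540 and 1.7N_1 + N_2 = 520.
Substituting N_2 = 520 - 1.7N_1 into the first: N_1(1 - 1.6·1.7) = 540 - 1.6·520.
So N_1* = -292/-1.72 = 170, and then N_2* = 520 - 1.7·170 = 231.

N_1* ≈ 170, N_2* ≈ 231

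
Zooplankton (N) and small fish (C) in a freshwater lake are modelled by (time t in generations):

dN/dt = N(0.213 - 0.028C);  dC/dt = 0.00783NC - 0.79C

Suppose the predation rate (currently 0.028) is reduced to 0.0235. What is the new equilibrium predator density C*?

At the interior fixed point, setting dN/dt = 0 with N > 0 fixes C* = (prey growth rate)/(NC coefficient) — independent of the other coefficients.
With the change, C* = 0.213/0.0235 = 9.06; it rises from 7.61.

C* ≈ 9.06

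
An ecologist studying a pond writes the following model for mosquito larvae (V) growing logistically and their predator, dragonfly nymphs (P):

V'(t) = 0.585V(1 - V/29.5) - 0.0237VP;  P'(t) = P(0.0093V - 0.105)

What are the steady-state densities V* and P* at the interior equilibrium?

V* ≈ 11.3, P* ≈ 15.2

From dP/dt = 0 with P > 0: 0.0093V* = 0.105, so V* = 11.3.
Substitute into dV/dt = 0: 0.585(1 - 11.3/29.5) = 0.0237P*.
The bracket is 0.617, giving P* = 0.361/0.0237 = 15.2.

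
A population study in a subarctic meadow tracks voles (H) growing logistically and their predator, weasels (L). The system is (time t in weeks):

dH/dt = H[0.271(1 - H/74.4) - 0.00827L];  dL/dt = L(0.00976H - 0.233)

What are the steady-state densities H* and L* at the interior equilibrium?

From dL/dt = 0 with L > 0: 0.00976H* = 0.233, so H* = 23.9.
Substitute into dH/dt = 0: 0.271(1 - 23.9/74.4) = 0.00827L*.
The bracket is 0.679, giving L* = 0.184/0.00827 = 22.3.

H* ≈ 23.9, L* ≈ 22.3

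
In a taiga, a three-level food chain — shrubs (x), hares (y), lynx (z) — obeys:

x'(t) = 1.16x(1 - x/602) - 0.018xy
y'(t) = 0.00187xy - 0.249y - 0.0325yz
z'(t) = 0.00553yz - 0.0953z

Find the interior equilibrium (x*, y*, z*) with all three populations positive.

From dz/dt = 0: 0.00553y* = 0.0953, so y* = 17.2.
From dx/dt = 0: 1.16(1 - x*/602) = 0.018·17.2, giving x* = 602·(1 - 0.267) = 441.
From dy/dt = 0: 0.00187·441 - 0.249 = 0.0325z*, so z* = 0.576/0.0325 = 17.7.

x* ≈ 441, y* ≈ 17.2, z* ≈ 17.7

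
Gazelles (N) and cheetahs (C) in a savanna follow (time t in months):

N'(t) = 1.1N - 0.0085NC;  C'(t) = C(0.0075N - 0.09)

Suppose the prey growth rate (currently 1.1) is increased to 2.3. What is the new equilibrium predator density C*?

At the interior fixed point, setting dN/dt = 0 with N > 0 fixes C* = (prey growth rate)/(NC coefficient) — independent of the other coefficients.
With the change, C* = 2.3/0.0085 = 271; it rises from 129.

C* ≈ 271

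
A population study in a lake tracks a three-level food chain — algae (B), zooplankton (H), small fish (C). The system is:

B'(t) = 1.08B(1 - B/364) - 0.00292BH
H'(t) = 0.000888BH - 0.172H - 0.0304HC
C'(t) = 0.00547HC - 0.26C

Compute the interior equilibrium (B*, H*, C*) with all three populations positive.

From dC/dt = 0: 0.00547H* = 0.26, so H* = 47.5.
From dB/dt = 0: 1.08(1 - B*/364) = 0.00292·47.5, giving B* = 364·(1 - 0.129) = 317.
From dH/dt = 0: 0.000888·317 - 0.172 = 0.0304C*, so C* = 0.11/0.0304 = 3.61.

B* ≈ 317, H* ≈ 47.5, C* ≈ 3.61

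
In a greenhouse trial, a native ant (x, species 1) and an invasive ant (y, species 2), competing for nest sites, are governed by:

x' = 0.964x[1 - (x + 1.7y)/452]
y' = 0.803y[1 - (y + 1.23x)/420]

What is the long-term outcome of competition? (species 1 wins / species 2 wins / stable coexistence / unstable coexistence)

unstable coexistence (outcome depends on initial conditions)

Compare the nullcline intercepts: K1/α12 = 452/1.7 = 266 < K2 = 420; K2/α21 = 420/1.23 = 341 < K1 = 452.
Since both are reversed, neither can invade when rare; the interior point is a saddle.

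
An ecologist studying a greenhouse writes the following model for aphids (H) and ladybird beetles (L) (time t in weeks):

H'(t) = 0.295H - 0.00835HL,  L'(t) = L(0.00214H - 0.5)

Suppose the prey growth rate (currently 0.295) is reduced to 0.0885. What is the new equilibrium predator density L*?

At the interior fixed point, setting dH/dt = 0 with H > 0 fixes L* = (prey growth rate)/(HL coefficient) — independent of the other coefficients.
With the change, L* = 0.0885/0.00835 = 10.6; it falls from 35.3.

L* ≈ 10.6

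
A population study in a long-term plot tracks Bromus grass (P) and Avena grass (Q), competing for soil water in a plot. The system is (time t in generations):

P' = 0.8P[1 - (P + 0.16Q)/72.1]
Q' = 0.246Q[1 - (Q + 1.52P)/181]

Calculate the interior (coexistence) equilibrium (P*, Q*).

P* ≈ 57, Q* ≈ 94.4

Setting both brackets to zero gives the nullclines P + 0.16Q = 72.1 and 1.52P + Q = 181.
Substituting Q = 181 - 1.52P into the first: P(1 - 0.16·1.52) = 72.1 - 0.16·181.
So P* = 43.1/0.757 = 57, and then Q* = 181 - 1.52·57 = 94.4.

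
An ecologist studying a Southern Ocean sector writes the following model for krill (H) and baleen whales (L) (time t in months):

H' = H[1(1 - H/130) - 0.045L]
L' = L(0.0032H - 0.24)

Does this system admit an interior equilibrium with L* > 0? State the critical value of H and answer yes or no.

The predator equation gives dL/dt > 0 only when H > 0.24/0.0032 = 75.
Without the predator, H → K = 130. Since 130 > 75, the predator can invade and persist.

Threshold H = 75; K > 75, so yes, the predator persists.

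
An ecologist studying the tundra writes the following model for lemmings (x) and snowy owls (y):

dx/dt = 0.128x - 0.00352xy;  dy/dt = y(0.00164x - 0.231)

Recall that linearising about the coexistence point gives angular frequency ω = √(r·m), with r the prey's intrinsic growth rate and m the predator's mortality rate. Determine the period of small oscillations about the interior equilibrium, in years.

Here r = 0.128 and m = 0.231, so r·m = 0.0296.
ω = √0.0296 = 0.172 per year, hence T = 2π/ω ≈ 36.5 years.

T ≈ 36.5 years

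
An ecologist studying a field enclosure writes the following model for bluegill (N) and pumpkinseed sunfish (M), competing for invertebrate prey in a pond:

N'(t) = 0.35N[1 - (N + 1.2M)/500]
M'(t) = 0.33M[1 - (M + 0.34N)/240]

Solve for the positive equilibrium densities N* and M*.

N* ≈ 358, M* ≈ 118

Setting both brackets to zero gives the nullclines N + 1.2M = 500 and 0.34N + M = 240.
Substituting M = 240 - 0.34N into the first: N(1 - 1.2·0.34) = 500 - 1.2·240.
So N* = 212/0.592 = 358, and then M* = 240 - 0.34·358 = 118.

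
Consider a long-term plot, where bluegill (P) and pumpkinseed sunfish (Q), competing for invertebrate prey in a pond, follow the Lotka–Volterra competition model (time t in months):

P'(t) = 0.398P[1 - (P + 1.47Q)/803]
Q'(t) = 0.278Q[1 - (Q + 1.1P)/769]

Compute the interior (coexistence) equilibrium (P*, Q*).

P* ≈ 531, Q* ≈ 185

Setting both brackets to zero gives the nullclines P + 1.47Q = 803 and 1.1P + Q = 769.
Substituting Q = 769 - 1.1P into the first: P(1 - 1.47·1.1) = 803 - 1.47·769.
So P* = -327/-0.617 = 531, and then Q* = 769 - 1.1·531 = 185.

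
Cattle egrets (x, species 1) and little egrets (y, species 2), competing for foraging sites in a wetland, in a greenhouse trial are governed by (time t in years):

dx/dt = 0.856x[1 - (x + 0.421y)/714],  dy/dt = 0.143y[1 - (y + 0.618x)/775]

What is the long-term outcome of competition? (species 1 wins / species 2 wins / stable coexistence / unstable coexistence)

Compare the nullcline intercepts: K1/α12 = 714/0.421 = 1700 > K2 = 775; K2/α21 = 775/0.618 = 1250 > K1 = 714.
Since both inequalities hold, each species can invade when rare, so the interior equilibrium is stable.

stable coexistence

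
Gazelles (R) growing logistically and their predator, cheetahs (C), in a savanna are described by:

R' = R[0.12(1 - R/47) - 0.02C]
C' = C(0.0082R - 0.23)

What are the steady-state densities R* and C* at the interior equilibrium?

From dC/dt = 0 with C > 0: 0.0082R* = 0.23, so R* = 28.
Substitute into dR/dt = 0: 0.12(1 - 28/47) = 0.02C*.
The bracket is 0.403, giving C* = 0.0484/0.02 = 2.42.

R* ≈ 28, C* ≈ 2.42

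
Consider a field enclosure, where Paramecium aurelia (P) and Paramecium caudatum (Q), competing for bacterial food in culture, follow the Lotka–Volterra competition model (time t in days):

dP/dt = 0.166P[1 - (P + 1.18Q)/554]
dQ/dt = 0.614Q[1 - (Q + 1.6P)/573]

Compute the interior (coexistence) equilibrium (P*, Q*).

P* ≈ 138, Q* ≈ 353

Setting both brackets to zero gives the nullclines P + 1.18Q = 554 and 1.6P + Q = 573.
Substituting Q = 573 - 1.6P into the first: P(1 - 1.18·1.6) = 554 - 1.18·573.
So P* = -122/-0.888 = 138, and then Q* = 573 - 1.6·138 = 353.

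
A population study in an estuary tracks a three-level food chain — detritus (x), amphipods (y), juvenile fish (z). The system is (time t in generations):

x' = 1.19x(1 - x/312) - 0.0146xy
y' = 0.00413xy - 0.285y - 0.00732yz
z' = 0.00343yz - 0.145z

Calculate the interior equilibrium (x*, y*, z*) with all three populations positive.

x* ≈ 150, y* ≈ 42.3, z* ≈ 45.8

From dz/dt = 0: 0.00343y* = 0.145, so y* = 42.3.
From dx/dt = 0: 1.19(1 - x*/312) = 0.0146·42.3, giving x* = 312·(1 - 0.519) = 150.
From dy/dt = 0: 0.00413·150 - 0.285 = 0.00732z*, so z* = 0.335/0.00732 = 45.8.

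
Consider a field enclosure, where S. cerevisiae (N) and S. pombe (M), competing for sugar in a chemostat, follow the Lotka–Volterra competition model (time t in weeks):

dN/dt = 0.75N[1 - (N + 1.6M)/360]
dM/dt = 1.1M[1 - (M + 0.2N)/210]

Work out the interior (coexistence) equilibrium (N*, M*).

N* ≈ 35.3, M* ≈ 203

Setting both brackets to zero gives the nullclines N + 1.6M = 360 and 0.2N + M = 210.
Substituting M = 210 - 0.2N into the first: N(1 - 1.6·0.2) = 360 - 1.6·210.
So N* = 24/0.68 = 35.3, and then M* = 210 - 0.2·35.3 = 203.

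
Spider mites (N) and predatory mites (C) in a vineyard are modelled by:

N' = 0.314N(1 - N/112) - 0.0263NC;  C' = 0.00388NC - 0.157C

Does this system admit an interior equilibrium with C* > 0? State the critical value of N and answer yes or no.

Threshold N = 40.5; K > 40.5, so yes, the predator persists.

The predator equation gives dC/dt > 0 only when N > 0.157/0.00388 = 40.5.
Without the predator, N → K = 112. Since 112 > 40.5, the predator can invade and persist.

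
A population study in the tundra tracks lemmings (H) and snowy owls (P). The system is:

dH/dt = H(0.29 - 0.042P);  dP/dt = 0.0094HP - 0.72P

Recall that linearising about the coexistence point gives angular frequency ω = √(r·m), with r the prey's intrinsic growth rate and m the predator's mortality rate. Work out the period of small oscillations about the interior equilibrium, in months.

Here r = 0.29 and m = 0.72, so r·m = 0.209.
ω = √0.209 = 0.457 per month, hence T = 2π/ω ≈ 13.8 months.

T ≈ 13.8 months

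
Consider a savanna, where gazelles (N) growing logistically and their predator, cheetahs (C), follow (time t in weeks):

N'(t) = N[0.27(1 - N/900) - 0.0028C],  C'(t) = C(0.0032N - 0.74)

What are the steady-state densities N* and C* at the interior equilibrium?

From dC/dt = 0 with C > 0: 0.0032N* = 0.74, so N* = 231.
Substitute into dN/dt = 0: 0.27(1 - 231/900) = 0.0028C*.
The bracket is 0.743, giving C* = 0.201/0.0028 = 71.7.

N* ≈ 231, C* ≈ 71.7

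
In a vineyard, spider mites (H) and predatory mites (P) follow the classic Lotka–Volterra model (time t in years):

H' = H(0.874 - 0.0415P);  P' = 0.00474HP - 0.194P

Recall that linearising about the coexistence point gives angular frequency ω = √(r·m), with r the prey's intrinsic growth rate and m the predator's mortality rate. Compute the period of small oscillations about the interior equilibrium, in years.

T ≈ 15.3 years

Here r = 0.874 and m = 0.194, so r·m = 0.17.
ω = √0.17 = 0.412 per year, hence T = 2π/ω ≈ 15.3 years.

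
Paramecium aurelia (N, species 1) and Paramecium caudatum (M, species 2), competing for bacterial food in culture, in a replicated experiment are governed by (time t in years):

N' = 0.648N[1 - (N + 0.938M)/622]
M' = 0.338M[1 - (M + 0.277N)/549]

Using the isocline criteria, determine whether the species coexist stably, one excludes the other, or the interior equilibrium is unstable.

Compare the nullcline intercepts: K1/α12 = 622/0.938 = 663 > K2 = 549; K2/α21 = 549/0.277 = 1980 > K1 = 622.
Since both inequalities hold, each species can invade when rare, so the interior equilibrium is stable.

stable coexistence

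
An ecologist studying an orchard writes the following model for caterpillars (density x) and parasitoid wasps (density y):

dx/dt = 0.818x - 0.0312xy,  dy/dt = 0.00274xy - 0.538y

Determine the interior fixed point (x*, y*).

x* ≈ 196, y* ≈ 26.2

Set dy/dt = 0 with y > 0: 0.00274x - 0.538 = 0, so x* = 0.538/0.00274 = 196.
Set dx/dt = 0 with x > 0: 0.818 - 0.0312y = 0, so y* = 0.818/0.0312 = 26.2.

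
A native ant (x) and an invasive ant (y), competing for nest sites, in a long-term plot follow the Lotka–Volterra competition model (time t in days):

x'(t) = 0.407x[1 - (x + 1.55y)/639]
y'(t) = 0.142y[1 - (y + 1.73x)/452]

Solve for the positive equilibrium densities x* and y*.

x* ≈ 36.6, y* ≈ 389

Setting both brackets to zero gives the nullclines x + 1.55y = 639 and 1.73x + y = 452.
Substituting y = 452 - 1.73x into the first: x(1 - 1.55·1.73) = 639 - 1.55·452.
So x* = -61.6/-1.68 = 36.6, and then y* = 452 - 1.73·36.6 = 389.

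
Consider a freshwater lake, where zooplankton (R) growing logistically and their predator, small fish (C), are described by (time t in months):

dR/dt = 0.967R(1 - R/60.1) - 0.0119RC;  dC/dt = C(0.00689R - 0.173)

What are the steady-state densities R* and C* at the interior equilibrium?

From dC/dt = 0 with C > 0: 0.00689R* = 0.173, so R* = 25.1.
Substitute into dR/dt = 0: 0.967(1 - 25.1/60.1) = 0.0119C*.
The bracket is 0.582, giving C* = 0.563/0.0119 = 47.3.

R* ≈ 25.1, C* ≈ 47.3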